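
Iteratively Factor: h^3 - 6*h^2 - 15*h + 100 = (h - 5)*(h^2 - h - 20) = (h - 5)*(h + 4)*(h - 5)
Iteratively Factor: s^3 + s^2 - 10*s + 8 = (s + 4)*(s^2 - 3*s + 2) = (s - 2)*(s + 4)*(s - 1)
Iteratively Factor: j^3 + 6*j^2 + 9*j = (j)*(j^2 + 6*j + 9) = j*(j + 3)*(j + 3)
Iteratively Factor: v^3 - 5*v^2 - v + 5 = (v - 5)*(v^2 - 1) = (v - 5)*(v - 1)*(v + 1)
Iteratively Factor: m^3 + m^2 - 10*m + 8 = (m - 2)*(m^2 + 3*m - 4) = (m - 2)*(m - 1)*(m + 4)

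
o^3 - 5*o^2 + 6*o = o*(o - 3)*(o - 2)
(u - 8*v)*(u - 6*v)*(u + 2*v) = u^3 - 12*u^2*v + 20*u*v^2 + 96*v^3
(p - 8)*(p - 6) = p^2 - 14*p + 48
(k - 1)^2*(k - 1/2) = k^3 - 5*k^2/2 + 2*k - 1/2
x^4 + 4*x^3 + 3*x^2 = x^2*(x + 1)*(x + 3)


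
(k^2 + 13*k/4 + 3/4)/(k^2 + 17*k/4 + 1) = (k + 3)/(k + 4)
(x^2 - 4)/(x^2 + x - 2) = (x - 2)/(x - 1)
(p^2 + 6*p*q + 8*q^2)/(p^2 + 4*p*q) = (p + 2*q)/p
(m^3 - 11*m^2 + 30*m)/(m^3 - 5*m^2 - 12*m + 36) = m*(m - 5)/(m^2 + m - 6)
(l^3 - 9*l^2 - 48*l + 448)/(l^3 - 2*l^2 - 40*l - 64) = (l^2 - l - 56)/(l^2 + 6*l + 8)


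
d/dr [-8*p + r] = 1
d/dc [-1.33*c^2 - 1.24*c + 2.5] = -2.66*c - 1.24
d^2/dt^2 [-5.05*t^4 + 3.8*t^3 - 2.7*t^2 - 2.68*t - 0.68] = -60.6*t^2 + 22.8*t - 5.4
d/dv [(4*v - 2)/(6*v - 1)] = 8/(6*v - 1)^2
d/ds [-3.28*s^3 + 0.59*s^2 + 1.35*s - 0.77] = -9.84*s^2 + 1.18*s + 1.35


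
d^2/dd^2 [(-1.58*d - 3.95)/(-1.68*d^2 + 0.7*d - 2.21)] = ((1.58*d + 3.95)*(3.36*d - 0.7)*(6.72*d - 1.4) - (15.9264*d + 11.06)*(1.68*d^2 - 0.7*d + 2.21))/(1.68*d^2 - 0.7*d + 2.21)^3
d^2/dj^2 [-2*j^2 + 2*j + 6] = -4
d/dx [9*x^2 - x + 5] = 18*x - 1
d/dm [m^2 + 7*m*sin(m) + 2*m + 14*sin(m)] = 7*m*cos(m) + 2*m + 7*sin(m) + 14*cos(m) + 2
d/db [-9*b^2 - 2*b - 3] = -18*b - 2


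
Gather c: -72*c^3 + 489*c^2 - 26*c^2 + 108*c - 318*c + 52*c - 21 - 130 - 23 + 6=-72*c^3 + 463*c^2 - 158*c - 168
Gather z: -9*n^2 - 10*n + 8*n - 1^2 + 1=-9*n^2 - 2*n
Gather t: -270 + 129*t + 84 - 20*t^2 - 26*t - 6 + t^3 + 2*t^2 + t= t^3 - 18*t^2 + 104*t - 192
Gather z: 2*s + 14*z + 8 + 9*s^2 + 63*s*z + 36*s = 9*s^2 + 38*s + z*(63*s + 14) + 8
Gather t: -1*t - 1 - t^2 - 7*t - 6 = -t^2 - 8*t - 7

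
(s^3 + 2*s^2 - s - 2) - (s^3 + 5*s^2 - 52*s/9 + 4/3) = -3*s^2 + 43*s/9 - 10/3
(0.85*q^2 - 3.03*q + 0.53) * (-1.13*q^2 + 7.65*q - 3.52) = -0.9605*q^4 + 9.9264*q^3 - 26.7704*q^2 + 14.7201*q - 1.8656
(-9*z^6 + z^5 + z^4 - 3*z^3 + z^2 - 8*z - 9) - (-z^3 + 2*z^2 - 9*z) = -9*z^6 + z^5 + z^4 - 2*z^3 - z^2 + z - 9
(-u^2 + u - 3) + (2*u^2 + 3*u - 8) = u^2 + 4*u - 11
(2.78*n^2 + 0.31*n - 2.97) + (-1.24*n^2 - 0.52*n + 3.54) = 1.54*n^2 - 0.21*n + 0.57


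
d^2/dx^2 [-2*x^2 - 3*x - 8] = -4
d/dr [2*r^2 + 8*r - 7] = 4*r + 8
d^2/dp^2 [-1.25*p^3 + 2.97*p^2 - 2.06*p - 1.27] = 5.94 - 7.5*p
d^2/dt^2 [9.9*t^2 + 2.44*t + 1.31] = 19.8000000000000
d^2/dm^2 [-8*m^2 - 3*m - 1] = -16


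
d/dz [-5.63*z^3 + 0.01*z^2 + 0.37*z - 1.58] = -16.89*z^2 + 0.02*z + 0.37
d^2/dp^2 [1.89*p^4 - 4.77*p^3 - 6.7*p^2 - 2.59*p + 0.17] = 22.68*p^2 - 28.62*p - 13.4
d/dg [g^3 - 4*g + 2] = 3*g^2 - 4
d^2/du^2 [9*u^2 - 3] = 18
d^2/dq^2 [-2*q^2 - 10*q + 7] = -4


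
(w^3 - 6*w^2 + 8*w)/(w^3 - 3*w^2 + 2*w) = (w - 4)/(w - 1)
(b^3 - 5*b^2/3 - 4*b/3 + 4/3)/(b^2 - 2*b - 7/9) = 3*(-3*b^3 + 5*b^2 + 4*b - 4)/(-9*b^2 + 18*b + 7)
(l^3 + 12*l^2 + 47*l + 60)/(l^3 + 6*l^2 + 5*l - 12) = (l + 5)/(l - 1)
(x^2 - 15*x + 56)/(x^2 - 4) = (x^2 - 15*x + 56)/(x^2 - 4)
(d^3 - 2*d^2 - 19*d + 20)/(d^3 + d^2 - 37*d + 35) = (d + 4)/(d + 7)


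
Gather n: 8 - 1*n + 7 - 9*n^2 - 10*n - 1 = -9*n^2 - 11*n + 14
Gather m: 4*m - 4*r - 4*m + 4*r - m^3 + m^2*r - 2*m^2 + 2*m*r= -m^3 + m^2*(r - 2) + 2*m*r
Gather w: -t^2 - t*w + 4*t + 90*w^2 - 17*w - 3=-t^2 + 4*t + 90*w^2 + w*(-t - 17) - 3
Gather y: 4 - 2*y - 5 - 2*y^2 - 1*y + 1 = -2*y^2 - 3*y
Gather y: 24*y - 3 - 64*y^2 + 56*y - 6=-64*y^2 + 80*y - 9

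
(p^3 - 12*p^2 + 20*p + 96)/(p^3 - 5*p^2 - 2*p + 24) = (p^2 - 14*p + 48)/(p^2 - 7*p + 12)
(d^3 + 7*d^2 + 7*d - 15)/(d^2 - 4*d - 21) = (d^2 + 4*d - 5)/(d - 7)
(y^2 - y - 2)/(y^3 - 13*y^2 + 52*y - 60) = (y + 1)/(y^2 - 11*y + 30)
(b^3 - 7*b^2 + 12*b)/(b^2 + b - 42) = b*(b^2 - 7*b + 12)/(b^2 + b - 42)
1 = 1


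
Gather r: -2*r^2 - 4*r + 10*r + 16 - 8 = -2*r^2 + 6*r + 8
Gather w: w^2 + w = w^2 + w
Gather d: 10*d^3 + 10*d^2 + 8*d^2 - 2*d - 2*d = 10*d^3 + 18*d^2 - 4*d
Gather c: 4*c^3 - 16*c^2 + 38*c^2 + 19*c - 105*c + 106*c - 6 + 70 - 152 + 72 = 4*c^3 + 22*c^2 + 20*c - 16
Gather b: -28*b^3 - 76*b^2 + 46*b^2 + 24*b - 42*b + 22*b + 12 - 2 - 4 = -28*b^3 - 30*b^2 + 4*b + 6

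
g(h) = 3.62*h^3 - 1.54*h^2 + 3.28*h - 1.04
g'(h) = 10.86*h^2 - 3.08*h + 3.28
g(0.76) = 2.15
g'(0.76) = 7.21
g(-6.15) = -921.50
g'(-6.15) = 432.97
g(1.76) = 19.70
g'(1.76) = 31.50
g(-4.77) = -444.61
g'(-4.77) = 265.07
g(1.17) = 6.49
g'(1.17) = 14.54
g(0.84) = 2.77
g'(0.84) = 8.36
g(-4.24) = -318.57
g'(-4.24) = 211.58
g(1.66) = 16.72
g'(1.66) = 28.09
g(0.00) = -1.04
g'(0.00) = 3.28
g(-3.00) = -122.48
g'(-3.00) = 110.26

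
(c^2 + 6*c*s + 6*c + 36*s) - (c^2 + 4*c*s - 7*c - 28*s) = 2*c*s + 13*c + 64*s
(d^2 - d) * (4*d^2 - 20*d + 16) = 4*d^4 - 24*d^3 + 36*d^2 - 16*d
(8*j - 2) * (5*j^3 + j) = 40*j^4 - 10*j^3 + 8*j^2 - 2*j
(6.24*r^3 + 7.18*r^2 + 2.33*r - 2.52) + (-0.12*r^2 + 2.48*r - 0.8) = 6.24*r^3 + 7.06*r^2 + 4.81*r - 3.32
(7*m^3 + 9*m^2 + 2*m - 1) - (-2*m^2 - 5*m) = 7*m^3 + 11*m^2 + 7*m - 1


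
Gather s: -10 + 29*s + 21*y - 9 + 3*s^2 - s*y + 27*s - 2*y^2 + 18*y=3*s^2 + s*(56 - y) - 2*y^2 + 39*y - 19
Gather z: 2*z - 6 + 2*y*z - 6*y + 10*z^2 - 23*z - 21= -6*y + 10*z^2 + z*(2*y - 21) - 27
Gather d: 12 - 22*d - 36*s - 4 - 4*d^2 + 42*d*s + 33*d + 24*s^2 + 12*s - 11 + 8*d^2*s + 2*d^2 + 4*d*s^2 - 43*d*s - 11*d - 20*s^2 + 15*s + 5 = d^2*(8*s - 2) + d*(4*s^2 - s) + 4*s^2 - 9*s + 2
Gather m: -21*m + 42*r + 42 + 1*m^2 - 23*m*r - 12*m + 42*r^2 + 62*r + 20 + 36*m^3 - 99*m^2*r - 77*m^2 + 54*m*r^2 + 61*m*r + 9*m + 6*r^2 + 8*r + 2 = 36*m^3 + m^2*(-99*r - 76) + m*(54*r^2 + 38*r - 24) + 48*r^2 + 112*r + 64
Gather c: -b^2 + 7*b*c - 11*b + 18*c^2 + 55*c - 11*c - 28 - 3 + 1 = -b^2 - 11*b + 18*c^2 + c*(7*b + 44) - 30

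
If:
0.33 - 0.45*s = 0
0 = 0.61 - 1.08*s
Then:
No Solution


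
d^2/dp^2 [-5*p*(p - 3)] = -10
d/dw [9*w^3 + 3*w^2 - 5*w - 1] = 27*w^2 + 6*w - 5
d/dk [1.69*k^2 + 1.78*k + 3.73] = 3.38*k + 1.78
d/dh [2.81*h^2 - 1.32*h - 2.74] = 5.62*h - 1.32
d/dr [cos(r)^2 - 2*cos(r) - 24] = 2*(1 - cos(r))*sin(r)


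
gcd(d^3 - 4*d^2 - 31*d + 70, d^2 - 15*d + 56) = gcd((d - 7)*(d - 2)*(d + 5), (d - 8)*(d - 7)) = d - 7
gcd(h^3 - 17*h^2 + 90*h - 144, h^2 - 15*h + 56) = h - 8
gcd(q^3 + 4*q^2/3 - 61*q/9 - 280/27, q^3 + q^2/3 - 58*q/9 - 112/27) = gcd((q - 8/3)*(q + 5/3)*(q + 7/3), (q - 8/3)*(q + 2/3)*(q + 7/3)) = q^2 - q/3 - 56/9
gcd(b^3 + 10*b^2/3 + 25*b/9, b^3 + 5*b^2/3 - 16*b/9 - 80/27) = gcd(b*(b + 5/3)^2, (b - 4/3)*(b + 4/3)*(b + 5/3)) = b + 5/3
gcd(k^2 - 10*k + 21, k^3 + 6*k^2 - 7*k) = 1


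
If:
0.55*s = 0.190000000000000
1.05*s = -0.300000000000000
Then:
No Solution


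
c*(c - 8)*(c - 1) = c^3 - 9*c^2 + 8*c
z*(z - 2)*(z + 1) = z^3 - z^2 - 2*z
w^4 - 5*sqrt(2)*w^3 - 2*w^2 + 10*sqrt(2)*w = w*(w - 5*sqrt(2))*(w - sqrt(2))*(w + sqrt(2))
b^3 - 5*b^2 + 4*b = b*(b - 4)*(b - 1)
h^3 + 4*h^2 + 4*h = h*(h + 2)^2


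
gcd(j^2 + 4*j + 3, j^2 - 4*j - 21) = j + 3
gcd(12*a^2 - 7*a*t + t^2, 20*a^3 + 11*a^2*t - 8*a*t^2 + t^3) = -4*a + t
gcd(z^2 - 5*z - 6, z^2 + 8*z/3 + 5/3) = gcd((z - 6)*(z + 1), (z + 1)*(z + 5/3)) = z + 1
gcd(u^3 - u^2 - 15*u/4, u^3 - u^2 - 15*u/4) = u^3 - u^2 - 15*u/4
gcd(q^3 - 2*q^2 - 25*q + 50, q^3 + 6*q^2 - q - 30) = q^2 + 3*q - 10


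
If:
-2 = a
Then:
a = -2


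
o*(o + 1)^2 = o^3 + 2*o^2 + o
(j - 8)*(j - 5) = j^2 - 13*j + 40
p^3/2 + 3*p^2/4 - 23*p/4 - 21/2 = (p/2 + 1)*(p - 7/2)*(p + 3)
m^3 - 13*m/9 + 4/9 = (m - 1)*(m - 1/3)*(m + 4/3)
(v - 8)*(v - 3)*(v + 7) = v^3 - 4*v^2 - 53*v + 168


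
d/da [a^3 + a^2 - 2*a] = 3*a^2 + 2*a - 2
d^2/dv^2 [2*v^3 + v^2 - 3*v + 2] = 12*v + 2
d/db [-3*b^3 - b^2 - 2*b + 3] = -9*b^2 - 2*b - 2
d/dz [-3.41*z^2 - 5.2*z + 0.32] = -6.82*z - 5.2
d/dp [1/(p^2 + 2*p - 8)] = 2*(-p - 1)/(p^2 + 2*p - 8)^2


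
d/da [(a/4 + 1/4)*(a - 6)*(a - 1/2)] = 3*a^2/4 - 11*a/4 - 7/8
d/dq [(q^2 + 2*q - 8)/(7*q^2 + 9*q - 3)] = (-5*q^2 + 106*q + 66)/(49*q^4 + 126*q^3 + 39*q^2 - 54*q + 9)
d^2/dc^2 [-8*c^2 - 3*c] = -16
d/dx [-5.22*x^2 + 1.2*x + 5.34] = 1.2 - 10.44*x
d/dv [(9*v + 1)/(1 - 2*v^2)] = (18*v^2 + 4*v + 9)/(4*v^4 - 4*v^2 + 1)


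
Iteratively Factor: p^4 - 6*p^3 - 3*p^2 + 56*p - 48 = (p + 3)*(p^3 - 9*p^2 + 24*p - 16) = (p - 1)*(p + 3)*(p^2 - 8*p + 16) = (p - 4)*(p - 1)*(p + 3)*(p - 4)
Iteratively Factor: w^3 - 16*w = (w)*(w^2 - 16) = w*(w + 4)*(w - 4)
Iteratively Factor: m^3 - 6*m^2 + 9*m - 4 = (m - 1)*(m^2 - 5*m + 4) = (m - 4)*(m - 1)*(m - 1)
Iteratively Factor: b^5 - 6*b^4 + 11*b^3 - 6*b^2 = (b - 1)*(b^4 - 5*b^3 + 6*b^2) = b*(b - 1)*(b^3 - 5*b^2 + 6*b) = b*(b - 2)*(b - 1)*(b^2 - 3*b) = b^2*(b - 2)*(b - 1)*(b - 3)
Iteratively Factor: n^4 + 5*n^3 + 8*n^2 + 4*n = (n + 2)*(n^3 + 3*n^2 + 2*n) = n*(n + 2)*(n^2 + 3*n + 2) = n*(n + 1)*(n + 2)*(n + 2)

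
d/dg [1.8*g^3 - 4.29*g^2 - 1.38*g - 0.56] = 5.4*g^2 - 8.58*g - 1.38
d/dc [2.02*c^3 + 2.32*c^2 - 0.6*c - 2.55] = 6.06*c^2 + 4.64*c - 0.6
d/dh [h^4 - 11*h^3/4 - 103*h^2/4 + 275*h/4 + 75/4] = 4*h^3 - 33*h^2/4 - 103*h/2 + 275/4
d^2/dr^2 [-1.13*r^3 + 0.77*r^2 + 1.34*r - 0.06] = 1.54 - 6.78*r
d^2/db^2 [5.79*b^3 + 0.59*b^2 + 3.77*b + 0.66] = 34.74*b + 1.18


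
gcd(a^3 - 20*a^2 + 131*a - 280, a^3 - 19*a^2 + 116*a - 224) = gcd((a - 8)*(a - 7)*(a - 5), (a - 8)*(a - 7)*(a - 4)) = a^2 - 15*a + 56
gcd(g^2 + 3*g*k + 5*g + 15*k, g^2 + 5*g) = g + 5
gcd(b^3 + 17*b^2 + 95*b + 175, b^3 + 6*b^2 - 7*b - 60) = b + 5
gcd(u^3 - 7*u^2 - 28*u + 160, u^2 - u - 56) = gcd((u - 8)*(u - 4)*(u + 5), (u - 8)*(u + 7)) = u - 8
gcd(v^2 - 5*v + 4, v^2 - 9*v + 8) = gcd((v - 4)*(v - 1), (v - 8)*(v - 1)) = v - 1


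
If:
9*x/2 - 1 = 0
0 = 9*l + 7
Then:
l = -7/9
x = 2/9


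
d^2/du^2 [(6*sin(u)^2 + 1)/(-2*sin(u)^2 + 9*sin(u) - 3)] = (108*sin(u)^5 + 358*sin(u)^4 - 756*sin(u)^3 + 465*sin(u)^2 + 135*sin(u) - 258)/(-9*sin(u) - cos(2*u) + 4)^3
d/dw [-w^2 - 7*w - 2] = -2*w - 7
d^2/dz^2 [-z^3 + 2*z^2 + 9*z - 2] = 4 - 6*z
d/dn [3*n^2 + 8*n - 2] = 6*n + 8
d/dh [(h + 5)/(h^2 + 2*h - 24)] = (h^2 + 2*h - 2*(h + 1)*(h + 5) - 24)/(h^2 + 2*h - 24)^2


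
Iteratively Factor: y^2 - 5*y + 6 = (y - 2)*(y - 3)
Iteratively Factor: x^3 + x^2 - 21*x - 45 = (x + 3)*(x^2 - 2*x - 15) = (x - 5)*(x + 3)*(x + 3)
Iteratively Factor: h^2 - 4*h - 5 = (h - 5)*(h + 1)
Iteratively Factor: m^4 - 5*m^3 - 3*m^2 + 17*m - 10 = (m - 1)*(m^3 - 4*m^2 - 7*m + 10) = (m - 5)*(m - 1)*(m^2 + m - 2) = (m - 5)*(m - 1)*(m + 2)*(m - 1)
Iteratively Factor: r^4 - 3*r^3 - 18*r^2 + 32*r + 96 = (r + 2)*(r^3 - 5*r^2 - 8*r + 48) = (r + 2)*(r + 3)*(r^2 - 8*r + 16) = (r - 4)*(r + 2)*(r + 3)*(r - 4)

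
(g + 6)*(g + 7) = g^2 + 13*g + 42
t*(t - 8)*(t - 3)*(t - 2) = t^4 - 13*t^3 + 46*t^2 - 48*t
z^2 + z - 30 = (z - 5)*(z + 6)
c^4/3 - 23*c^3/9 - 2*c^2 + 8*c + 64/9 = (c/3 + 1/3)*(c - 8)*(c - 2)*(c + 4/3)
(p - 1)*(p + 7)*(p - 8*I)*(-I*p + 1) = -I*p^4 - 7*p^3 - 6*I*p^3 - 42*p^2 - I*p^2 + 49*p - 48*I*p + 56*I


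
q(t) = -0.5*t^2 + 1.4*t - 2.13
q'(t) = 1.4 - 1.0*t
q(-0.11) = -2.29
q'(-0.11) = 1.51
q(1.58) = -1.17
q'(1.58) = -0.18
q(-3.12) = -11.37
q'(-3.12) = 4.52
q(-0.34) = -2.66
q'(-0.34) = 1.74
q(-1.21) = -4.56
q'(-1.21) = 2.61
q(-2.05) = -7.10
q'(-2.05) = 3.45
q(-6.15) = -29.65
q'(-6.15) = 7.55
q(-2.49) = -8.72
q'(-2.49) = 3.89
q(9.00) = -30.03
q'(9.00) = -7.60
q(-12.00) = -90.93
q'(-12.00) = 13.40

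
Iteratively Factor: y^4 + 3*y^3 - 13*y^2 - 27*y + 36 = (y + 4)*(y^3 - y^2 - 9*y + 9) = (y + 3)*(y + 4)*(y^2 - 4*y + 3) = (y - 3)*(y + 3)*(y + 4)*(y - 1)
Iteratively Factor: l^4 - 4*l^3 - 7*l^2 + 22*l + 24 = (l + 1)*(l^3 - 5*l^2 - 2*l + 24) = (l - 3)*(l + 1)*(l^2 - 2*l - 8) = (l - 4)*(l - 3)*(l + 1)*(l + 2)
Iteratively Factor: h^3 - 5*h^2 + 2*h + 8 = (h + 1)*(h^2 - 6*h + 8) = (h - 2)*(h + 1)*(h - 4)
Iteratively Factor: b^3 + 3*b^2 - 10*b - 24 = (b + 2)*(b^2 + b - 12) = (b + 2)*(b + 4)*(b - 3)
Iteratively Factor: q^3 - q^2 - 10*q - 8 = (q + 2)*(q^2 - 3*q - 4) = (q - 4)*(q + 2)*(q + 1)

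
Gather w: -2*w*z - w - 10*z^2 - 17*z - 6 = w*(-2*z - 1) - 10*z^2 - 17*z - 6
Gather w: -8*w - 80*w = -88*w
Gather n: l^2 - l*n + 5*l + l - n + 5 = l^2 + 6*l + n*(-l - 1) + 5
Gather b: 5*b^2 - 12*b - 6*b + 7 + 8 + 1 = 5*b^2 - 18*b + 16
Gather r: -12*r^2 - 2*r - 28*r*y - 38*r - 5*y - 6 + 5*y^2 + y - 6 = -12*r^2 + r*(-28*y - 40) + 5*y^2 - 4*y - 12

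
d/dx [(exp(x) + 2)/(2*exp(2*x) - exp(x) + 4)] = (-(exp(x) + 2)*(4*exp(x) - 1) + 2*exp(2*x) - exp(x) + 4)*exp(x)/(2*exp(2*x) - exp(x) + 4)^2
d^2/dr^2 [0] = 0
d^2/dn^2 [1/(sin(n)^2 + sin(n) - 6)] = (-4*sin(n)^4 - 3*sin(n)^3 - 19*sin(n)^2 + 14)/(sin(n)^2 + sin(n) - 6)^3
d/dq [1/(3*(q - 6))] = -1/(3*(q - 6)^2)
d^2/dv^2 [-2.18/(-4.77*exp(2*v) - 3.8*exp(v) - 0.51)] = (2.18*(9.54*exp(v) + 3.8)*(19.08*exp(v) + 7.6)*exp(v) - (41.5944*exp(v) + 8.284)*(4.77*exp(2*v) + 3.8*exp(v) + 0.51))*exp(v)/(4.77*exp(2*v) + 3.8*exp(v) + 0.51)^3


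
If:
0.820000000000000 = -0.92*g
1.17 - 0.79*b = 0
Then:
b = 1.48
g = -0.89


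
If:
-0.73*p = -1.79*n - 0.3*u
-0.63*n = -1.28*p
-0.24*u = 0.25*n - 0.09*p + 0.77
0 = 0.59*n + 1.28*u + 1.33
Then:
No Solution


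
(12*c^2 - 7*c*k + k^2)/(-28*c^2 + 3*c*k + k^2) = (-3*c + k)/(7*c + k)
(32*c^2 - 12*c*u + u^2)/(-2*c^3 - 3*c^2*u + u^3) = (-32*c^2 + 12*c*u - u^2)/(2*c^3 + 3*c^2*u - u^3)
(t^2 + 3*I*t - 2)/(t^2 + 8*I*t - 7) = (t + 2*I)/(t + 7*I)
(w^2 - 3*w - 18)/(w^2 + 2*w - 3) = (w - 6)/(w - 1)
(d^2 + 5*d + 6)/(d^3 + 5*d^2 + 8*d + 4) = (d + 3)/(d^2 + 3*d + 2)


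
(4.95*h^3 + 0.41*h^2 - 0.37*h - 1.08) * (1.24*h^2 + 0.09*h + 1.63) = 6.138*h^5 + 0.9539*h^4 + 7.6466*h^3 - 0.7042*h^2 - 0.7003*h - 1.7604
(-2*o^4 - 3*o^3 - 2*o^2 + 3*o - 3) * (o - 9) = -2*o^5 + 15*o^4 + 25*o^3 + 21*o^2 - 30*o + 27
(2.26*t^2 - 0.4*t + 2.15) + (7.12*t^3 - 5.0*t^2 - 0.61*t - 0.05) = 7.12*t^3 - 2.74*t^2 - 1.01*t + 2.1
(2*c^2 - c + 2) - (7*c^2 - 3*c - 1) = -5*c^2 + 2*c + 3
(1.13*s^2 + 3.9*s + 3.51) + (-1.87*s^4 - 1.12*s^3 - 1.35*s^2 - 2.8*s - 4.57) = -1.87*s^4 - 1.12*s^3 - 0.22*s^2 + 1.1*s - 1.06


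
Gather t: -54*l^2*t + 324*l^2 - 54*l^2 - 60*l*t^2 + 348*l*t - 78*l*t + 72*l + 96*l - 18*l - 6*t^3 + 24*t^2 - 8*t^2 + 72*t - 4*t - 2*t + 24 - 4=270*l^2 + 150*l - 6*t^3 + t^2*(16 - 60*l) + t*(-54*l^2 + 270*l + 66) + 20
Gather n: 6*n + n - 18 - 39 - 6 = 7*n - 63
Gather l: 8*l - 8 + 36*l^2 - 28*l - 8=36*l^2 - 20*l - 16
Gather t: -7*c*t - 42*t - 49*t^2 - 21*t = -49*t^2 + t*(-7*c - 63)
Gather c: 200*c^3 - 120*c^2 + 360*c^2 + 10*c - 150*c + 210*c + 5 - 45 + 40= 200*c^3 + 240*c^2 + 70*c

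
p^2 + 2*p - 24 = (p - 4)*(p + 6)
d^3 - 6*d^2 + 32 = (d - 4)^2*(d + 2)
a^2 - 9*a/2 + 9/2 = (a - 3)*(a - 3/2)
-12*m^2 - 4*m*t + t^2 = (-6*m + t)*(2*m + t)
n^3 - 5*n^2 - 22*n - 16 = (n - 8)*(n + 1)*(n + 2)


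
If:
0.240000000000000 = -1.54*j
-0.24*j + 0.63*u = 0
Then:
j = -0.16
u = -0.06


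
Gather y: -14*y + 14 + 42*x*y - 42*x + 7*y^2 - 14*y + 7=-42*x + 7*y^2 + y*(42*x - 28) + 21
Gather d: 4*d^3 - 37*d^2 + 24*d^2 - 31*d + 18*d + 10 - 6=4*d^3 - 13*d^2 - 13*d + 4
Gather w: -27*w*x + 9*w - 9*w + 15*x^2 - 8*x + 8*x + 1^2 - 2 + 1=-27*w*x + 15*x^2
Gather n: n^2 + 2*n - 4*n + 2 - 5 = n^2 - 2*n - 3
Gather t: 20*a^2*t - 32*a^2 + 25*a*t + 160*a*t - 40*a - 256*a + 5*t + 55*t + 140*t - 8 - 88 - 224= -32*a^2 - 296*a + t*(20*a^2 + 185*a + 200) - 320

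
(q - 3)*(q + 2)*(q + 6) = q^3 + 5*q^2 - 12*q - 36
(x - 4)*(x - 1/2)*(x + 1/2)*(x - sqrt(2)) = x^4 - 4*x^3 - sqrt(2)*x^3 - x^2/4 + 4*sqrt(2)*x^2 + sqrt(2)*x/4 + x - sqrt(2)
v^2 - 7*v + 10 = (v - 5)*(v - 2)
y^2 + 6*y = y*(y + 6)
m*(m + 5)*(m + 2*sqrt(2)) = m^3 + 2*sqrt(2)*m^2 + 5*m^2 + 10*sqrt(2)*m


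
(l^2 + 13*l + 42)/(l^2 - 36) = (l + 7)/(l - 6)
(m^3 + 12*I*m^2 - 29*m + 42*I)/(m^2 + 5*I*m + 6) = m + 7*I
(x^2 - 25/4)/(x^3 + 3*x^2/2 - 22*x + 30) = (x + 5/2)/(x^2 + 4*x - 12)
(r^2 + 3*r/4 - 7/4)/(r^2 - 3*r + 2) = (r + 7/4)/(r - 2)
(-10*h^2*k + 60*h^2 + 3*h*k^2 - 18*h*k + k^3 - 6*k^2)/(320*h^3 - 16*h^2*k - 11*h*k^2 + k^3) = (-2*h*k + 12*h + k^2 - 6*k)/(64*h^2 - 16*h*k + k^2)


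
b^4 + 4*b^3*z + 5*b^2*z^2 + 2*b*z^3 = b*(b + z)^2*(b + 2*z)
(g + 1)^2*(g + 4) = g^3 + 6*g^2 + 9*g + 4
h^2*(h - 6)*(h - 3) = h^4 - 9*h^3 + 18*h^2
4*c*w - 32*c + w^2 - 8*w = (4*c + w)*(w - 8)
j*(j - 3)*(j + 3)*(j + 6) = j^4 + 6*j^3 - 9*j^2 - 54*j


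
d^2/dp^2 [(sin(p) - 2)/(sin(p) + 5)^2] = (-sin(p)^3 + 28*sin(p)^2 - 43*sin(p) - 32)/(sin(p) + 5)^4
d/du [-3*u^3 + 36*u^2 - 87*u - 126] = -9*u^2 + 72*u - 87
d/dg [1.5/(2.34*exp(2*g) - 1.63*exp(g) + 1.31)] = (2.445 - 7.02*exp(g))*exp(g)/(2.34*exp(2*g) - 1.63*exp(g) + 1.31)^2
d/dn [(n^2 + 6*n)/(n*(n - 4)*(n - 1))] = (-n^2 - 12*n + 34)/(n^4 - 10*n^3 + 33*n^2 - 40*n + 16)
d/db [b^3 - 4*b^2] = b*(3*b - 8)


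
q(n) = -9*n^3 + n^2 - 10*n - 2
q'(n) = -27*n^2 + 2*n - 10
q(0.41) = -6.55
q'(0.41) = -13.72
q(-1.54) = 48.64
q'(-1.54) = -77.11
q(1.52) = -46.50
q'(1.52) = -69.34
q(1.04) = -21.44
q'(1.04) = -37.12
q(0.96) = -18.64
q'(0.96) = -32.96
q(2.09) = -100.70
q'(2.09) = -123.76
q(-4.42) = 838.89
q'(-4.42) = -546.32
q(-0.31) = 1.46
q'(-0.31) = -13.21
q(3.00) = -266.00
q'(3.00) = -247.00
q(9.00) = -6572.00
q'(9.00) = -2179.00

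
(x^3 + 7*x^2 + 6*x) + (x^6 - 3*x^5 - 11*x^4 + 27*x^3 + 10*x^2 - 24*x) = x^6 - 3*x^5 - 11*x^4 + 28*x^3 + 17*x^2 - 18*x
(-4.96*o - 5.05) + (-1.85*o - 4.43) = -6.81*o - 9.48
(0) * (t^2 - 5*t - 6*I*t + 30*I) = 0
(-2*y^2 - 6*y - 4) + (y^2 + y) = -y^2 - 5*y - 4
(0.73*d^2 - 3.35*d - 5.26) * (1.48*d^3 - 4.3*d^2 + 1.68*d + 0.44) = 1.0804*d^5 - 8.097*d^4 + 7.8466*d^3 + 17.3112*d^2 - 10.3108*d - 2.3144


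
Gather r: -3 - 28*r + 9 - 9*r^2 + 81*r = -9*r^2 + 53*r + 6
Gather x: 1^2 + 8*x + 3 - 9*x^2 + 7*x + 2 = -9*x^2 + 15*x + 6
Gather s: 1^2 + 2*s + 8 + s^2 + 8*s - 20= s^2 + 10*s - 11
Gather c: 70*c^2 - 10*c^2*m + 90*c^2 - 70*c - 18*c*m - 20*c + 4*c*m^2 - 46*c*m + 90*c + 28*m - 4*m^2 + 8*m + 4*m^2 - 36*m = c^2*(160 - 10*m) + c*(4*m^2 - 64*m)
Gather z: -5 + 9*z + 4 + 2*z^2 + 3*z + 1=2*z^2 + 12*z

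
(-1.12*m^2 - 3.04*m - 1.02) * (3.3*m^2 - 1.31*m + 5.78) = -3.696*m^4 - 8.5648*m^3 - 5.8572*m^2 - 16.235*m - 5.8956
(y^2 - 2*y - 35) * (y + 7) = y^3 + 5*y^2 - 49*y - 245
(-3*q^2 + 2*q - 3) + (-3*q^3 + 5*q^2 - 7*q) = -3*q^3 + 2*q^2 - 5*q - 3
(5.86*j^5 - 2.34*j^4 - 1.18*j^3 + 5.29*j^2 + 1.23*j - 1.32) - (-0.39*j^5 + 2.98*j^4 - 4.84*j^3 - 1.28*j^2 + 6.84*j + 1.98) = 6.25*j^5 - 5.32*j^4 + 3.66*j^3 + 6.57*j^2 - 5.61*j - 3.3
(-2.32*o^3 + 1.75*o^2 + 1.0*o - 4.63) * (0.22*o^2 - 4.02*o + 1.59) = -0.5104*o^5 + 9.7114*o^4 - 10.5038*o^3 - 2.2561*o^2 + 20.2026*o - 7.3617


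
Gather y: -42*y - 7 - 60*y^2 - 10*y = -60*y^2 - 52*y - 7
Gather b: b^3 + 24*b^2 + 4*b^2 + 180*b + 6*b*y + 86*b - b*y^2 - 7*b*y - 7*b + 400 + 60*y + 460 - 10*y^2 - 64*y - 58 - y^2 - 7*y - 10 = b^3 + 28*b^2 + b*(-y^2 - y + 259) - 11*y^2 - 11*y + 792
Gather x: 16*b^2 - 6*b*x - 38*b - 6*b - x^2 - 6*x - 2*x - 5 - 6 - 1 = 16*b^2 - 44*b - x^2 + x*(-6*b - 8) - 12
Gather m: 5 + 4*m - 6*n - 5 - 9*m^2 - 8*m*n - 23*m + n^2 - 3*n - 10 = -9*m^2 + m*(-8*n - 19) + n^2 - 9*n - 10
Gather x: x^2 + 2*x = x^2 + 2*x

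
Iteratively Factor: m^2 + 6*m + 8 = (m + 4)*(m + 2)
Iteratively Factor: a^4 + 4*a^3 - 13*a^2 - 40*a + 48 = (a - 1)*(a^3 + 5*a^2 - 8*a - 48) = (a - 1)*(a + 4)*(a^2 + a - 12) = (a - 3)*(a - 1)*(a + 4)*(a + 4)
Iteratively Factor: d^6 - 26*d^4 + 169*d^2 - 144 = (d - 1)*(d^5 + d^4 - 25*d^3 - 25*d^2 + 144*d + 144) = (d - 1)*(d + 3)*(d^4 - 2*d^3 - 19*d^2 + 32*d + 48) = (d - 3)*(d - 1)*(d + 3)*(d^3 + d^2 - 16*d - 16) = (d - 3)*(d - 1)*(d + 1)*(d + 3)*(d^2 - 16) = (d - 4)*(d - 3)*(d - 1)*(d + 1)*(d + 3)*(d + 4)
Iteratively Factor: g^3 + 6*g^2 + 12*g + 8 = (g + 2)*(g^2 + 4*g + 4) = (g + 2)^2*(g + 2)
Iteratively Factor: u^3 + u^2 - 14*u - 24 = (u - 4)*(u^2 + 5*u + 6) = (u - 4)*(u + 3)*(u + 2)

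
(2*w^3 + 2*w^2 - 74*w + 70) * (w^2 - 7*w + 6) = 2*w^5 - 12*w^4 - 76*w^3 + 600*w^2 - 934*w + 420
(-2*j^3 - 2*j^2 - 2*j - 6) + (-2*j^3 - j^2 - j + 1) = -4*j^3 - 3*j^2 - 3*j - 5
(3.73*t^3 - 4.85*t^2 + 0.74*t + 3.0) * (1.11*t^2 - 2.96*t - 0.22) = 4.1403*t^5 - 16.4243*t^4 + 14.3568*t^3 + 2.2066*t^2 - 9.0428*t - 0.66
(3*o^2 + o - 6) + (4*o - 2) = 3*o^2 + 5*o - 8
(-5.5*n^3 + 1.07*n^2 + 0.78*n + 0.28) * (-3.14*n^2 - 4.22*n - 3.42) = 17.27*n^5 + 19.8502*n^4 + 11.8454*n^3 - 7.8302*n^2 - 3.8492*n - 0.9576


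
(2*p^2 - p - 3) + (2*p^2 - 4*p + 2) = 4*p^2 - 5*p - 1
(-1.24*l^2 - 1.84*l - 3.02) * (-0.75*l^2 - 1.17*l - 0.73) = 0.93*l^4 + 2.8308*l^3 + 5.323*l^2 + 4.8766*l + 2.2046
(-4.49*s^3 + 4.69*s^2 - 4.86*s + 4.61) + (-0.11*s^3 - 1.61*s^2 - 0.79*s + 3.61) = -4.6*s^3 + 3.08*s^2 - 5.65*s + 8.22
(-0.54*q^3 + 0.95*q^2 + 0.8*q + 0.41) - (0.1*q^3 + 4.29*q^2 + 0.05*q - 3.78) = -0.64*q^3 - 3.34*q^2 + 0.75*q + 4.19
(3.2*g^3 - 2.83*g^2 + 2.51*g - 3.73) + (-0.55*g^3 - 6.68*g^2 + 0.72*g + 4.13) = 2.65*g^3 - 9.51*g^2 + 3.23*g + 0.4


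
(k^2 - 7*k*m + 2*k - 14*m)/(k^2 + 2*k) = (k - 7*m)/k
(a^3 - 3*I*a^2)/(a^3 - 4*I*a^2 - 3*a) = a/(a - I)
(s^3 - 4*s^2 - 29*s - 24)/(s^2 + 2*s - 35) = (s^3 - 4*s^2 - 29*s - 24)/(s^2 + 2*s - 35)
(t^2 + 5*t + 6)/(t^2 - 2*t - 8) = (t + 3)/(t - 4)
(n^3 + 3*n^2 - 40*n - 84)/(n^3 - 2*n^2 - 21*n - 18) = (n^2 + 9*n + 14)/(n^2 + 4*n + 3)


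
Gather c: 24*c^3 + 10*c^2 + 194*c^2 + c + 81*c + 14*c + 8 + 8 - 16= 24*c^3 + 204*c^2 + 96*c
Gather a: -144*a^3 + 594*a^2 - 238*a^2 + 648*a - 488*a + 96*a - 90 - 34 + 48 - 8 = -144*a^3 + 356*a^2 + 256*a - 84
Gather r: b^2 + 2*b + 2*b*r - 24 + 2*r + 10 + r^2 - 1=b^2 + 2*b + r^2 + r*(2*b + 2) - 15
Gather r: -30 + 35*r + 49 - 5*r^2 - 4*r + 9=-5*r^2 + 31*r + 28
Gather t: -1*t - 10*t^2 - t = -10*t^2 - 2*t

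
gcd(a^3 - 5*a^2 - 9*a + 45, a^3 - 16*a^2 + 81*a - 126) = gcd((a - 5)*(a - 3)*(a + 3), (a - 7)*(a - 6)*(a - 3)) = a - 3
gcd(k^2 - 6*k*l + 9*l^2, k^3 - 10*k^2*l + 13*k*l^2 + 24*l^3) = k - 3*l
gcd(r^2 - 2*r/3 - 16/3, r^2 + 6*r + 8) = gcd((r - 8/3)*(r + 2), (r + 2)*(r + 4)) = r + 2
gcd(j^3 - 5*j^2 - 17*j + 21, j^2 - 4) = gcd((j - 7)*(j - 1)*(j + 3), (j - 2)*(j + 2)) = 1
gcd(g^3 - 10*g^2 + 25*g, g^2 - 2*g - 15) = g - 5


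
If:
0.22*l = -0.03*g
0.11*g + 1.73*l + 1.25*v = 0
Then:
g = 9.92779783393502*v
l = -1.35379061371841*v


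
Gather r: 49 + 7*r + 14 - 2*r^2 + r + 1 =-2*r^2 + 8*r + 64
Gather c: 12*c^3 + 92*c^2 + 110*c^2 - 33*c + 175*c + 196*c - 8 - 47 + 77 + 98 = 12*c^3 + 202*c^2 + 338*c + 120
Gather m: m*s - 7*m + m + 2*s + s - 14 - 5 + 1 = m*(s - 6) + 3*s - 18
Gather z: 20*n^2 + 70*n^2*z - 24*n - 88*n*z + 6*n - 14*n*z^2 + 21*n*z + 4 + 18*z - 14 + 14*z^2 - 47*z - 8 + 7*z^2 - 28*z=20*n^2 - 18*n + z^2*(21 - 14*n) + z*(70*n^2 - 67*n - 57) - 18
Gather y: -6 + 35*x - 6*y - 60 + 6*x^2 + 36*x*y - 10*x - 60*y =6*x^2 + 25*x + y*(36*x - 66) - 66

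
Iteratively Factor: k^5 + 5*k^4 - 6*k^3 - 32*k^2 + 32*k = (k + 4)*(k^4 + k^3 - 10*k^2 + 8*k) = (k - 2)*(k + 4)*(k^3 + 3*k^2 - 4*k) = (k - 2)*(k + 4)^2*(k^2 - k) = (k - 2)*(k - 1)*(k + 4)^2*(k)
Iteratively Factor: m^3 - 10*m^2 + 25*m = (m)*(m^2 - 10*m + 25) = m*(m - 5)*(m - 5)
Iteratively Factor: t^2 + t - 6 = (t + 3)*(t - 2)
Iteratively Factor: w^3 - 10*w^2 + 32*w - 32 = (w - 2)*(w^2 - 8*w + 16) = (w - 4)*(w - 2)*(w - 4)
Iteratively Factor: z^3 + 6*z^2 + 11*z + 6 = (z + 1)*(z^2 + 5*z + 6) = (z + 1)*(z + 3)*(z + 2)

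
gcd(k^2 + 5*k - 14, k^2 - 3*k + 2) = k - 2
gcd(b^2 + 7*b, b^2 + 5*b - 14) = b + 7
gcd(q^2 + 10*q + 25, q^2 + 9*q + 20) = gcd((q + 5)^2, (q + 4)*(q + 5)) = q + 5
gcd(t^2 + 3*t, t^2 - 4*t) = t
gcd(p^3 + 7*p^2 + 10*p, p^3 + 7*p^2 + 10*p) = p^3 + 7*p^2 + 10*p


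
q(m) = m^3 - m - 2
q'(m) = 3*m^2 - 1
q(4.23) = 69.46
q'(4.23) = 52.68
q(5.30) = 141.58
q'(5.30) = 83.27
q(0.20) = -2.19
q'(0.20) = -0.88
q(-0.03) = -1.97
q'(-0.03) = -1.00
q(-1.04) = -2.08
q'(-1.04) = 2.24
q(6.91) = 321.03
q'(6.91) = 142.24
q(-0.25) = -1.77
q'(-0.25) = -0.81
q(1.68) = 1.06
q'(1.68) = 7.47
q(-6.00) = -212.00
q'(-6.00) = 107.00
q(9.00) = 718.00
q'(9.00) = 242.00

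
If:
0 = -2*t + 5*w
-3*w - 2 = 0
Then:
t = -5/3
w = -2/3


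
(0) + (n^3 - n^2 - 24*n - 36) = n^3 - n^2 - 24*n - 36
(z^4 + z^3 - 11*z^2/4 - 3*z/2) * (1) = z^4 + z^3 - 11*z^2/4 - 3*z/2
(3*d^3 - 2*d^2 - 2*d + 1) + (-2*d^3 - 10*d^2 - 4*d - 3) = d^3 - 12*d^2 - 6*d - 2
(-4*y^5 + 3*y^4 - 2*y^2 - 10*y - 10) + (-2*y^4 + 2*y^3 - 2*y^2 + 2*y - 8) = -4*y^5 + y^4 + 2*y^3 - 4*y^2 - 8*y - 18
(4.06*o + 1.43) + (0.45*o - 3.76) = 4.51*o - 2.33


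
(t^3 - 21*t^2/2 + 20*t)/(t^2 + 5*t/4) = 2*(2*t^2 - 21*t + 40)/(4*t + 5)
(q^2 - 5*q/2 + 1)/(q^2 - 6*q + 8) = (q - 1/2)/(q - 4)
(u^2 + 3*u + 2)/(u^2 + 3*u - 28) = (u^2 + 3*u + 2)/(u^2 + 3*u - 28)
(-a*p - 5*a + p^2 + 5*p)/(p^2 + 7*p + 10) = (-a + p)/(p + 2)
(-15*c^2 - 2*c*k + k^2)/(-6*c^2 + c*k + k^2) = (5*c - k)/(2*c - k)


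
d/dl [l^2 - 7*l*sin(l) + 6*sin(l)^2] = -7*l*cos(l) + 2*l - 7*sin(l) + 6*sin(2*l)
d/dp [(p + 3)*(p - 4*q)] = 2*p - 4*q + 3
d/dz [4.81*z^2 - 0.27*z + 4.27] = 9.62*z - 0.27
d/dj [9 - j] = -1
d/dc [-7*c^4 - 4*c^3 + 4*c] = -28*c^3 - 12*c^2 + 4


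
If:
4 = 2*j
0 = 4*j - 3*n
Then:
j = 2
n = 8/3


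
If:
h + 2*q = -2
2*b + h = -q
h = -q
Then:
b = 0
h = 2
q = -2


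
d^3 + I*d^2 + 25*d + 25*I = (d - 5*I)*(d + I)*(d + 5*I)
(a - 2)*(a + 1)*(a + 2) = a^3 + a^2 - 4*a - 4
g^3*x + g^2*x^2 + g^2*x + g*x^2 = g*(g + x)*(g*x + x)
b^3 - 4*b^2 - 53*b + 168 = (b - 8)*(b - 3)*(b + 7)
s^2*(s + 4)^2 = s^4 + 8*s^3 + 16*s^2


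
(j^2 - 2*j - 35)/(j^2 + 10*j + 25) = (j - 7)/(j + 5)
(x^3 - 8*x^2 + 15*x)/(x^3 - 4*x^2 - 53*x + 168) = x*(x - 5)/(x^2 - x - 56)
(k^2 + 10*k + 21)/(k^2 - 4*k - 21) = (k + 7)/(k - 7)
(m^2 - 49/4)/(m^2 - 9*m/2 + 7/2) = (m + 7/2)/(m - 1)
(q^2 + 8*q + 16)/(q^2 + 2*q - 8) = (q + 4)/(q - 2)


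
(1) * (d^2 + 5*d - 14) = d^2 + 5*d - 14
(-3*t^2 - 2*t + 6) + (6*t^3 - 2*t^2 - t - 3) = 6*t^3 - 5*t^2 - 3*t + 3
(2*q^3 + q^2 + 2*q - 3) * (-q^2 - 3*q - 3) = -2*q^5 - 7*q^4 - 11*q^3 - 6*q^2 + 3*q + 9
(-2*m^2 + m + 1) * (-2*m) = 4*m^3 - 2*m^2 - 2*m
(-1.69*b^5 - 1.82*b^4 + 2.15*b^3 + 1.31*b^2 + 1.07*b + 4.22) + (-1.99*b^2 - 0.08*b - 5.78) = -1.69*b^5 - 1.82*b^4 + 2.15*b^3 - 0.68*b^2 + 0.99*b - 1.56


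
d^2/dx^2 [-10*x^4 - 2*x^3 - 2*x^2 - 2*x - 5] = -120*x^2 - 12*x - 4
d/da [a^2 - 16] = 2*a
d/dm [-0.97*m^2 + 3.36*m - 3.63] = 3.36 - 1.94*m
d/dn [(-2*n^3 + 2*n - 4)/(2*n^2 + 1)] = 2*(-2*n^4 - 5*n^2 + 8*n + 1)/(4*n^4 + 4*n^2 + 1)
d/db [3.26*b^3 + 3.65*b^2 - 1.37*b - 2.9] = 9.78*b^2 + 7.3*b - 1.37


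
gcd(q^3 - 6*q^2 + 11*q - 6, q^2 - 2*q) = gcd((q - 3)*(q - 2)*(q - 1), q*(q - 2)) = q - 2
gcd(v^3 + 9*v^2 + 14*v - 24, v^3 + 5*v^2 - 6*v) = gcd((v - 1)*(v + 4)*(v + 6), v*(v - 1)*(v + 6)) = v^2 + 5*v - 6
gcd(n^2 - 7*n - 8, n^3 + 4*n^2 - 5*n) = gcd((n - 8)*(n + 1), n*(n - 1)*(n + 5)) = 1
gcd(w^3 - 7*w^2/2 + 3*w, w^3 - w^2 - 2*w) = w^2 - 2*w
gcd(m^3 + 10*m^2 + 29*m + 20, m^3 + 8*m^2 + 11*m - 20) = m^2 + 9*m + 20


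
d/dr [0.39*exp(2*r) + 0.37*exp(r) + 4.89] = (0.78*exp(r) + 0.37)*exp(r)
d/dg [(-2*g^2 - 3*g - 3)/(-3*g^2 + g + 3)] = (-11*g^2 - 30*g - 6)/(9*g^4 - 6*g^3 - 17*g^2 + 6*g + 9)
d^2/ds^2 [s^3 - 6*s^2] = 6*s - 12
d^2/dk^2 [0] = 0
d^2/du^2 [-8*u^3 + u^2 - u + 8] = 2 - 48*u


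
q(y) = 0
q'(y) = 0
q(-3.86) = 0.00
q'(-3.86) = 0.00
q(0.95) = 0.00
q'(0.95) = 0.00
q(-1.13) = 0.00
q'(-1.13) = 0.00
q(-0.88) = 0.00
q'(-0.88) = 0.00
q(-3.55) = 0.00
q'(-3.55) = 0.00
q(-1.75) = 0.00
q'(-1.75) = 0.00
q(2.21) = 0.00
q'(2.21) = 0.00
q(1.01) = 0.00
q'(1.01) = 0.00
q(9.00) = 0.00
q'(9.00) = 0.00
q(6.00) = 0.00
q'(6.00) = 0.00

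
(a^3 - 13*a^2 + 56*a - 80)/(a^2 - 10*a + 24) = (a^2 - 9*a + 20)/(a - 6)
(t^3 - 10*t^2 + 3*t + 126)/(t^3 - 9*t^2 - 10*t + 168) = (t + 3)/(t + 4)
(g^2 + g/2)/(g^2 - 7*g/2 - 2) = g/(g - 4)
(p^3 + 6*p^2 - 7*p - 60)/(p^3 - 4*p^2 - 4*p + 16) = (p^3 + 6*p^2 - 7*p - 60)/(p^3 - 4*p^2 - 4*p + 16)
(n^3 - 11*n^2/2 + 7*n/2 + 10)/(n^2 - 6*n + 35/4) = 2*(n^2 - 3*n - 4)/(2*n - 7)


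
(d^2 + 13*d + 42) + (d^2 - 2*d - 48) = 2*d^2 + 11*d - 6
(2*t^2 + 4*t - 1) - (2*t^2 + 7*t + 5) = -3*t - 6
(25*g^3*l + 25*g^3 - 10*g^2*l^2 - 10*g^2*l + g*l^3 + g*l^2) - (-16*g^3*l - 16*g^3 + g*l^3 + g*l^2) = 41*g^3*l + 41*g^3 - 10*g^2*l^2 - 10*g^2*l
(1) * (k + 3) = k + 3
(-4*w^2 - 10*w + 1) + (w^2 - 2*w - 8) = -3*w^2 - 12*w - 7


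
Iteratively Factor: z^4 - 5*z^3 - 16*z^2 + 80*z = (z - 5)*(z^3 - 16*z) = (z - 5)*(z - 4)*(z^2 + 4*z) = z*(z - 5)*(z - 4)*(z + 4)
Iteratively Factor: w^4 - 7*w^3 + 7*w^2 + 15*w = (w + 1)*(w^3 - 8*w^2 + 15*w) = (w - 5)*(w + 1)*(w^2 - 3*w) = (w - 5)*(w - 3)*(w + 1)*(w)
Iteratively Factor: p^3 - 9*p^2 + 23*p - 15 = (p - 1)*(p^2 - 8*p + 15) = (p - 3)*(p - 1)*(p - 5)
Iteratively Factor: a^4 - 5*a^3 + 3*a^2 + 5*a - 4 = (a - 1)*(a^3 - 4*a^2 - a + 4) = (a - 4)*(a - 1)*(a^2 - 1) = (a - 4)*(a - 1)^2*(a + 1)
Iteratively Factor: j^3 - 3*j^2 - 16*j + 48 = (j - 4)*(j^2 + j - 12) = (j - 4)*(j - 3)*(j + 4)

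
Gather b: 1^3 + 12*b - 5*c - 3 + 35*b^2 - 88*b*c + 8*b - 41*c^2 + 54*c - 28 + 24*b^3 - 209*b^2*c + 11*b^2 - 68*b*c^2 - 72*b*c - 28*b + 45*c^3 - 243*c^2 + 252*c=24*b^3 + b^2*(46 - 209*c) + b*(-68*c^2 - 160*c - 8) + 45*c^3 - 284*c^2 + 301*c - 30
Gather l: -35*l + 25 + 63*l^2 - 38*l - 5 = 63*l^2 - 73*l + 20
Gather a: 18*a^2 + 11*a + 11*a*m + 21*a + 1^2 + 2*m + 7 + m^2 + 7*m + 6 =18*a^2 + a*(11*m + 32) + m^2 + 9*m + 14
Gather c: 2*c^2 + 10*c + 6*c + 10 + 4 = 2*c^2 + 16*c + 14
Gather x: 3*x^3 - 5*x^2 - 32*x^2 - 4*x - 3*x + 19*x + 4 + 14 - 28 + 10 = 3*x^3 - 37*x^2 + 12*x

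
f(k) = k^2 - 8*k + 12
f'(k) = 2*k - 8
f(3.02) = -3.04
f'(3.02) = -1.96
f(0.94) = 5.36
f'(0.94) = -6.12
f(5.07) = -2.86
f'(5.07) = 2.14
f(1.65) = 1.52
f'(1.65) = -4.70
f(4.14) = -3.98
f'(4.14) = 0.28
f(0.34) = 9.40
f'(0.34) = -7.32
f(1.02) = 4.88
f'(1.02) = -5.96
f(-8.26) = 146.31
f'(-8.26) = -24.52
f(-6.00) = 96.00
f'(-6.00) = -20.00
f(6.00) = 0.00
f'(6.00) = 4.00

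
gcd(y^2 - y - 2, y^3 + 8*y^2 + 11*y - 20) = 1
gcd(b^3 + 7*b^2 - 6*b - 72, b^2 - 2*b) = 1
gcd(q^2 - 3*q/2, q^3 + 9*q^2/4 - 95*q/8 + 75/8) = q - 3/2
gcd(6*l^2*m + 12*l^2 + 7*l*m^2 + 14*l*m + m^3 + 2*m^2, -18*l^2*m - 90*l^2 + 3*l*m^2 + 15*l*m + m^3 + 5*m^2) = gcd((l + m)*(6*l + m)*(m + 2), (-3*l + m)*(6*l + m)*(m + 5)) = 6*l + m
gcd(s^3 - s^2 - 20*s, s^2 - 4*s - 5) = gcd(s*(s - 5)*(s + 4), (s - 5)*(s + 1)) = s - 5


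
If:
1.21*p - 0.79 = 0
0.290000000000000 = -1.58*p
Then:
No Solution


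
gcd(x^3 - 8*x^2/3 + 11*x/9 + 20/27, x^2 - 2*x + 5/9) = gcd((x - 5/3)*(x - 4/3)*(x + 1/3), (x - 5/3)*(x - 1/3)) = x - 5/3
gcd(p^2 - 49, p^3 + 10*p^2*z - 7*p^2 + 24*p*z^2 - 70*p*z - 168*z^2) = p - 7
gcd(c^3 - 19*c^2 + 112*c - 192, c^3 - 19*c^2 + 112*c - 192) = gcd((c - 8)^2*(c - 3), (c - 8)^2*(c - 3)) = c^3 - 19*c^2 + 112*c - 192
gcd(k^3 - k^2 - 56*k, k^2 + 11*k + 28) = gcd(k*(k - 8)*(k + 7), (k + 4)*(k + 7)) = k + 7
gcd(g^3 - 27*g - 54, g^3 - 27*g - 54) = g^3 - 27*g - 54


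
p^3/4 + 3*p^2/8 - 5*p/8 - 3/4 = (p/4 + 1/2)*(p - 3/2)*(p + 1)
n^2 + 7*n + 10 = (n + 2)*(n + 5)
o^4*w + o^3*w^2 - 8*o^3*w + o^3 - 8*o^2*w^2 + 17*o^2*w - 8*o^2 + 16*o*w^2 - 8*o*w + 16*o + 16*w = (o - 4)^2*(o + w)*(o*w + 1)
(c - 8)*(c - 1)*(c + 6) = c^3 - 3*c^2 - 46*c + 48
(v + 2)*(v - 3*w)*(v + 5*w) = v^3 + 2*v^2*w + 2*v^2 - 15*v*w^2 + 4*v*w - 30*w^2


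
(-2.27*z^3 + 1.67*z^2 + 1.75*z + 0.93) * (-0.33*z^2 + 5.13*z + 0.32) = 0.7491*z^5 - 12.1962*z^4 + 7.2632*z^3 + 9.205*z^2 + 5.3309*z + 0.2976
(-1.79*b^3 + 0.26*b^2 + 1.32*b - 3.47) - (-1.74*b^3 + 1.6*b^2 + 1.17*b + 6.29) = -0.05*b^3 - 1.34*b^2 + 0.15*b - 9.76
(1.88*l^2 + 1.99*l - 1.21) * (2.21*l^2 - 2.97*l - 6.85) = 4.1548*l^4 - 1.1857*l^3 - 21.4624*l^2 - 10.0378*l + 8.2885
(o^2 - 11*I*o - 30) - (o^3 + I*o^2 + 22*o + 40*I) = -o^3 + o^2 - I*o^2 - 22*o - 11*I*o - 30 - 40*I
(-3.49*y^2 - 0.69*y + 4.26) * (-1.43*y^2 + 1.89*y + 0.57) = 4.9907*y^4 - 5.6094*y^3 - 9.3852*y^2 + 7.6581*y + 2.4282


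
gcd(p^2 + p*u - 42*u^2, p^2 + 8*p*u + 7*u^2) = p + 7*u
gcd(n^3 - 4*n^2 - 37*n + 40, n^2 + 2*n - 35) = 1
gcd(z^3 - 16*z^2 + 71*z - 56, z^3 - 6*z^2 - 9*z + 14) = z^2 - 8*z + 7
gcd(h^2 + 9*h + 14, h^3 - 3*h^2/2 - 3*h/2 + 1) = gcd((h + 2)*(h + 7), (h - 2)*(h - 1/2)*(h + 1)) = 1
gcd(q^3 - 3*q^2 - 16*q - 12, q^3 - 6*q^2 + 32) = q + 2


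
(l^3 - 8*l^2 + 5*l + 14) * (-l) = -l^4 + 8*l^3 - 5*l^2 - 14*l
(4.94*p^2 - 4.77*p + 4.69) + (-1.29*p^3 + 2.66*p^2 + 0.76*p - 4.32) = -1.29*p^3 + 7.6*p^2 - 4.01*p + 0.37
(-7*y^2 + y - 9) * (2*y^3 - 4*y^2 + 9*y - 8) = -14*y^5 + 30*y^4 - 85*y^3 + 101*y^2 - 89*y + 72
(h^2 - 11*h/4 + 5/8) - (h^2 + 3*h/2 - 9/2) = 41/8 - 17*h/4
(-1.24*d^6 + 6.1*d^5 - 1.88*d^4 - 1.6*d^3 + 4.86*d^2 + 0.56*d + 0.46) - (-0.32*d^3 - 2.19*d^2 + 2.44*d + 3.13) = -1.24*d^6 + 6.1*d^5 - 1.88*d^4 - 1.28*d^3 + 7.05*d^2 - 1.88*d - 2.67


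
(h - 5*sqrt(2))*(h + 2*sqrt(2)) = h^2 - 3*sqrt(2)*h - 20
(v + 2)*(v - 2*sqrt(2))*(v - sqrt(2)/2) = v^3 - 5*sqrt(2)*v^2/2 + 2*v^2 - 5*sqrt(2)*v + 2*v + 4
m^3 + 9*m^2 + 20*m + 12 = (m + 1)*(m + 2)*(m + 6)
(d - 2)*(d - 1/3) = d^2 - 7*d/3 + 2/3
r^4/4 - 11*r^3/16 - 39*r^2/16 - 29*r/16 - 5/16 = (r/4 + 1/4)*(r - 5)*(r + 1/4)*(r + 1)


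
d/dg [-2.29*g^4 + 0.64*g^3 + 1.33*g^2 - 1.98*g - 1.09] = -9.16*g^3 + 1.92*g^2 + 2.66*g - 1.98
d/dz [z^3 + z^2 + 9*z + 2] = 3*z^2 + 2*z + 9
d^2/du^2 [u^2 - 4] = 2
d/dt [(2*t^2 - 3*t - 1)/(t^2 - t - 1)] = (t^2 - 2*t + 2)/(t^4 - 2*t^3 - t^2 + 2*t + 1)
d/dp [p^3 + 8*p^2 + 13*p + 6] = 3*p^2 + 16*p + 13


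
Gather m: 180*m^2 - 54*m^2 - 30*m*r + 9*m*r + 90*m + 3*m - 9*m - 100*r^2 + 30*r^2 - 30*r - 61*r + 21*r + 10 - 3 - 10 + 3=126*m^2 + m*(84 - 21*r) - 70*r^2 - 70*r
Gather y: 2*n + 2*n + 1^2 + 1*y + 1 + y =4*n + 2*y + 2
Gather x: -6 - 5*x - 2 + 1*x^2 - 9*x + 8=x^2 - 14*x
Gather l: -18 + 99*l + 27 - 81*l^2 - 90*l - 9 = -81*l^2 + 9*l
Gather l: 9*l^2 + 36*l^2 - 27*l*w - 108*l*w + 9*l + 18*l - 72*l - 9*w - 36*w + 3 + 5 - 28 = 45*l^2 + l*(-135*w - 45) - 45*w - 20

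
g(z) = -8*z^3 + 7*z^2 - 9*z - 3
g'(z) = -24*z^2 + 14*z - 9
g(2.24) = -77.95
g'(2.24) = -98.06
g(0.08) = -3.68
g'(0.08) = -8.03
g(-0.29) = 0.39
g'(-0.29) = -15.08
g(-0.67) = 8.58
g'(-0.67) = -29.15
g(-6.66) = 2730.70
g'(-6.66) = -1166.77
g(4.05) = -456.07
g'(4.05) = -345.96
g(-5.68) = 1739.96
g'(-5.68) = -862.82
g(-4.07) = 688.94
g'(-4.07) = -463.54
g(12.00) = -12927.00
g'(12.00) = -3297.00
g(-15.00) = 28707.00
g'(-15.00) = -5619.00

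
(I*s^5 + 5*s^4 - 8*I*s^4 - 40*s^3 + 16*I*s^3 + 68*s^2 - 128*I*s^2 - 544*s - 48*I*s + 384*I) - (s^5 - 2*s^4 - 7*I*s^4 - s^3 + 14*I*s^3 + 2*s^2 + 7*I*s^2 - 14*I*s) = -s^5 + I*s^5 + 7*s^4 - I*s^4 - 39*s^3 + 2*I*s^3 + 66*s^2 - 135*I*s^2 - 544*s - 34*I*s + 384*I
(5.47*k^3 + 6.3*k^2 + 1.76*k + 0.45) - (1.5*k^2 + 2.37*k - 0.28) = 5.47*k^3 + 4.8*k^2 - 0.61*k + 0.73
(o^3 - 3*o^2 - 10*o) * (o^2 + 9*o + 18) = o^5 + 6*o^4 - 19*o^3 - 144*o^2 - 180*o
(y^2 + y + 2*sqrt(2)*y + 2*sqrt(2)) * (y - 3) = y^3 - 2*y^2 + 2*sqrt(2)*y^2 - 4*sqrt(2)*y - 3*y - 6*sqrt(2)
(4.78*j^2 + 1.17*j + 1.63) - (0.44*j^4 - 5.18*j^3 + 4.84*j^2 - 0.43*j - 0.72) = -0.44*j^4 + 5.18*j^3 - 0.0599999999999996*j^2 + 1.6*j + 2.35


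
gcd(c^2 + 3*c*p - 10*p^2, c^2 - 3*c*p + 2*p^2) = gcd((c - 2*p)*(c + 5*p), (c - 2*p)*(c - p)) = -c + 2*p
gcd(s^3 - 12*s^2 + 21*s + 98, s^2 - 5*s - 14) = s^2 - 5*s - 14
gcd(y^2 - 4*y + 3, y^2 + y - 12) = y - 3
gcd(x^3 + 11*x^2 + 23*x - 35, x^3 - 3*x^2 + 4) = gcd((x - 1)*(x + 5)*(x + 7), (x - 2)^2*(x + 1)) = 1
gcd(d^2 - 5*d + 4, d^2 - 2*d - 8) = d - 4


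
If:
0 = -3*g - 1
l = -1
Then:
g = -1/3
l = -1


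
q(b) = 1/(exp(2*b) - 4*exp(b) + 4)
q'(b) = (-2*exp(2*b) + 4*exp(b))/(exp(2*b) - 4*exp(b) + 4)^2 = 2*(2 - exp(b))*exp(b)/(exp(2*b) - 4*exp(b) + 4)^2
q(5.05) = 0.00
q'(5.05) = -0.00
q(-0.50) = 0.51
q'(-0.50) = 0.45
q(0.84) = 9.99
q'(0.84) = -146.31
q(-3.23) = 0.26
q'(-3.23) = 0.01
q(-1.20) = 0.35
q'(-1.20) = 0.12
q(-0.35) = 0.60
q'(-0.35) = 0.65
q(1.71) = 0.08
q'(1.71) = -0.25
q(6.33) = 0.00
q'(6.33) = -0.00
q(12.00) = 0.00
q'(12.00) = 0.00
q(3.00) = 0.00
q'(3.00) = -0.00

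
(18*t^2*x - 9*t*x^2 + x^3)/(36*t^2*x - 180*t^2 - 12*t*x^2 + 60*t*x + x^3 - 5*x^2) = x*(-3*t + x)/(-6*t*x + 30*t + x^2 - 5*x)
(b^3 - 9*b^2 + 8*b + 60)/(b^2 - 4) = (b^2 - 11*b + 30)/(b - 2)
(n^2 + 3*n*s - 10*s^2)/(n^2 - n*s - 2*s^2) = (n + 5*s)/(n + s)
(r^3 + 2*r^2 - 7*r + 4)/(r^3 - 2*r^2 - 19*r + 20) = (r - 1)/(r - 5)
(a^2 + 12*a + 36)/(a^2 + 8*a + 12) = (a + 6)/(a + 2)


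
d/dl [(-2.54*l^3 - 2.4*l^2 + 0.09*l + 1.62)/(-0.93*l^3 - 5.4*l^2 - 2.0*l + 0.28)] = (8.88178419700125e-16*l^5 + 11.484*l^4 + 10.3274*l^3 + 7.6722*l^2 + 16.152*l + 3.2652)/(0.8649*l^6 + 10.044*l^5 + 32.88*l^4 + 21.0792*l^3 + 0.976*l^2 - 1.12*l + 0.0784)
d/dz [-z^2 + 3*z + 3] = 3 - 2*z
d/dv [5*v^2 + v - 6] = 10*v + 1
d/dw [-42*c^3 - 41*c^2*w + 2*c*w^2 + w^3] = -41*c^2 + 4*c*w + 3*w^2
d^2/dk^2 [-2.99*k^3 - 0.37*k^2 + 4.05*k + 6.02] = -17.94*k - 0.74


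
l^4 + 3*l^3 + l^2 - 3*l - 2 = (l - 1)*(l + 1)^2*(l + 2)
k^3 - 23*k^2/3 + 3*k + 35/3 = (k - 7)*(k - 5/3)*(k + 1)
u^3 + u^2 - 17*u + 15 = (u - 3)*(u - 1)*(u + 5)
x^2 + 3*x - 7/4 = (x - 1/2)*(x + 7/2)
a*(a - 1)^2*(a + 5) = a^4 + 3*a^3 - 9*a^2 + 5*a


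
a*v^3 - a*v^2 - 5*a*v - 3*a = (v - 3)*(v + 1)*(a*v + a)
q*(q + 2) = q^2 + 2*q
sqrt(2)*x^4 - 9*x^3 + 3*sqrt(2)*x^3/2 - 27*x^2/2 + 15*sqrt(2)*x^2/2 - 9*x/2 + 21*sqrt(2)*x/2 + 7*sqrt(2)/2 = (x + 1/2)*(x - 7*sqrt(2)/2)*(x - sqrt(2))*(sqrt(2)*x + sqrt(2))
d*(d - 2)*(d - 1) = d^3 - 3*d^2 + 2*d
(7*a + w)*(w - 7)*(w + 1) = 7*a*w^2 - 42*a*w - 49*a + w^3 - 6*w^2 - 7*w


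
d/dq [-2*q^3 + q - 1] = 1 - 6*q^2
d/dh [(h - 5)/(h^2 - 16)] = (h^2 - 2*h*(h - 5) - 16)/(h^2 - 16)^2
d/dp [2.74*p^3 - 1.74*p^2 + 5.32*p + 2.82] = 8.22*p^2 - 3.48*p + 5.32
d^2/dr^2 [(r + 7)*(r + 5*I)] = 2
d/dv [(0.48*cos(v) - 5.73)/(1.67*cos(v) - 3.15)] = -8.0571*sin(v)/(1.67*cos(v) - 3.15)^2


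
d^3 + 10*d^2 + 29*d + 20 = (d + 1)*(d + 4)*(d + 5)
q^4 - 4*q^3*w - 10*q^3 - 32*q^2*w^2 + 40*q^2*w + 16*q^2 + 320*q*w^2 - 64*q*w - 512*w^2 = (q - 8)*(q - 2)*(q - 8*w)*(q + 4*w)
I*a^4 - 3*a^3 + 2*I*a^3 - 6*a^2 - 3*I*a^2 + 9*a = a*(a + 3)*(a + 3*I)*(I*a - I)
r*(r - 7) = r^2 - 7*r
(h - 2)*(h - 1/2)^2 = h^3 - 3*h^2 + 9*h/4 - 1/2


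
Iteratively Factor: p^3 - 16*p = (p)*(p^2 - 16) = p*(p - 4)*(p + 4)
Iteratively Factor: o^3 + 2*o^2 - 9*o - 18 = (o + 2)*(o^2 - 9) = (o - 3)*(o + 2)*(o + 3)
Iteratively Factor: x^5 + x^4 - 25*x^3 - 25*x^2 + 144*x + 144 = (x + 3)*(x^4 - 2*x^3 - 19*x^2 + 32*x + 48) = (x + 3)*(x + 4)*(x^3 - 6*x^2 + 5*x + 12) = (x - 4)*(x + 3)*(x + 4)*(x^2 - 2*x - 3) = (x - 4)*(x + 1)*(x + 3)*(x + 4)*(x - 3)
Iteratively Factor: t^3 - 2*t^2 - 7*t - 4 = (t + 1)*(t^2 - 3*t - 4) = (t - 4)*(t + 1)*(t + 1)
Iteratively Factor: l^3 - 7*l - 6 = (l - 3)*(l^2 + 3*l + 2) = (l - 3)*(l + 1)*(l + 2)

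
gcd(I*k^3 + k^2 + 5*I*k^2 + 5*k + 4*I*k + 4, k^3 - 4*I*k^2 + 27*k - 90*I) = 1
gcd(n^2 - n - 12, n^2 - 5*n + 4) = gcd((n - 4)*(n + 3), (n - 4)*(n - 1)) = n - 4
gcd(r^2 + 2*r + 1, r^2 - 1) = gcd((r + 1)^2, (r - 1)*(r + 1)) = r + 1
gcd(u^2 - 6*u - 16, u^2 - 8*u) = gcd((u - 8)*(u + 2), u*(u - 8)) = u - 8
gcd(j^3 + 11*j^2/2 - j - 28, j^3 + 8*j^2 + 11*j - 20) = j + 4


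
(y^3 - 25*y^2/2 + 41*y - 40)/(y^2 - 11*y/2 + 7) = (2*y^2 - 21*y + 40)/(2*y - 7)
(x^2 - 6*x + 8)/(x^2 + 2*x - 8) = (x - 4)/(x + 4)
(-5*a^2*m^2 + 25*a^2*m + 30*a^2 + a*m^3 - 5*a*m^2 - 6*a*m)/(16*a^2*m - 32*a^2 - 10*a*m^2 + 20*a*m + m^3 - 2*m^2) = a*(-5*a*m^2 + 25*a*m + 30*a + m^3 - 5*m^2 - 6*m)/(16*a^2*m - 32*a^2 - 10*a*m^2 + 20*a*m + m^3 - 2*m^2)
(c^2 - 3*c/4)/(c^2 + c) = (c - 3/4)/(c + 1)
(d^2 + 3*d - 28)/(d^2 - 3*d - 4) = (d + 7)/(d + 1)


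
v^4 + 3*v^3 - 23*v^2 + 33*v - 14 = (v - 2)*(v - 1)^2*(v + 7)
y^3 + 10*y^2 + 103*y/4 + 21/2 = (y + 1/2)*(y + 7/2)*(y + 6)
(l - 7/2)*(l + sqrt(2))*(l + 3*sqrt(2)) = l^3 - 7*l^2/2 + 4*sqrt(2)*l^2 - 14*sqrt(2)*l + 6*l - 21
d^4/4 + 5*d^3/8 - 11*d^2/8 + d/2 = d*(d/4 + 1)*(d - 1)*(d - 1/2)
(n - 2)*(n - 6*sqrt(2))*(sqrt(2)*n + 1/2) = sqrt(2)*n^3 - 23*n^2/2 - 2*sqrt(2)*n^2 - 3*sqrt(2)*n + 23*n + 6*sqrt(2)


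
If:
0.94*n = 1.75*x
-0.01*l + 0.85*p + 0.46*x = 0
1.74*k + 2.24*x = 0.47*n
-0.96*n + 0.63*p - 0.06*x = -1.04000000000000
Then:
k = -0.78448275862069*x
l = 295.229989868288*x - 140.31746031746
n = 1.86170212765957*x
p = 2.93211752786221*x - 1.65079365079365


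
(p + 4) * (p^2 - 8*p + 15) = p^3 - 4*p^2 - 17*p + 60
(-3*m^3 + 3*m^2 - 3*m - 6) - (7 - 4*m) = -3*m^3 + 3*m^2 + m - 13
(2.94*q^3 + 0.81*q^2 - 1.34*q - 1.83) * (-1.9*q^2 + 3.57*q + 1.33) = -5.586*q^5 + 8.9568*q^4 + 9.3479*q^3 - 0.2295*q^2 - 8.3153*q - 2.4339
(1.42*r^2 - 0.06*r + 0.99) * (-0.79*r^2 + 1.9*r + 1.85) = -1.1218*r^4 + 2.7454*r^3 + 1.7309*r^2 + 1.77*r + 1.8315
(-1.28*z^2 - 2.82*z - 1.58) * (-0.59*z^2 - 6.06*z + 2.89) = 0.7552*z^4 + 9.4206*z^3 + 14.3222*z^2 + 1.425*z - 4.5662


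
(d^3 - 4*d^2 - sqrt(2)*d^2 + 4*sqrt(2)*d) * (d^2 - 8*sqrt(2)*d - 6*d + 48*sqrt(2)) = d^5 - 9*sqrt(2)*d^4 - 10*d^4 + 40*d^3 + 90*sqrt(2)*d^3 - 216*sqrt(2)*d^2 - 160*d^2 + 384*d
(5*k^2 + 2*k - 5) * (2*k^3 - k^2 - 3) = 10*k^5 - k^4 - 12*k^3 - 10*k^2 - 6*k + 15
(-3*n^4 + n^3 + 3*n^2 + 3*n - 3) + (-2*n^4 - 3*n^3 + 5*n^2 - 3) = -5*n^4 - 2*n^3 + 8*n^2 + 3*n - 6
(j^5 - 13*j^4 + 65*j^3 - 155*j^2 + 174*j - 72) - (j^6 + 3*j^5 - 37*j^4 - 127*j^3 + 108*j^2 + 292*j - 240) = -j^6 - 2*j^5 + 24*j^4 + 192*j^3 - 263*j^2 - 118*j + 168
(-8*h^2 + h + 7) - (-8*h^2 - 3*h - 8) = 4*h + 15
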